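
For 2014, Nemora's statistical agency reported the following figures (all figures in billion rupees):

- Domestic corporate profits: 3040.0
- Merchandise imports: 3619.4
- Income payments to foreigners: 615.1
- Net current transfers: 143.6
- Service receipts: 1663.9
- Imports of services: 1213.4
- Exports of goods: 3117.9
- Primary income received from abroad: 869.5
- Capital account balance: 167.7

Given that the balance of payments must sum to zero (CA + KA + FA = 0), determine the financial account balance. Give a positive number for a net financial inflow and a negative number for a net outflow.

Goods balance = 3117.9 - 3619.4 = -501.5
Services balance = 1663.9 - 1213.4 = 450.5
Trade balance (goods + services) = -501.5 + 450.5 = -51.0
Net primary income = 869.5 - 615.1 = 254.4
Net secondary income = 143.6
Current account = -51.0 + 254.4 + 143.6 = 347.0
Financial account = -(347.0 + 167.7) = -514.7

-514.7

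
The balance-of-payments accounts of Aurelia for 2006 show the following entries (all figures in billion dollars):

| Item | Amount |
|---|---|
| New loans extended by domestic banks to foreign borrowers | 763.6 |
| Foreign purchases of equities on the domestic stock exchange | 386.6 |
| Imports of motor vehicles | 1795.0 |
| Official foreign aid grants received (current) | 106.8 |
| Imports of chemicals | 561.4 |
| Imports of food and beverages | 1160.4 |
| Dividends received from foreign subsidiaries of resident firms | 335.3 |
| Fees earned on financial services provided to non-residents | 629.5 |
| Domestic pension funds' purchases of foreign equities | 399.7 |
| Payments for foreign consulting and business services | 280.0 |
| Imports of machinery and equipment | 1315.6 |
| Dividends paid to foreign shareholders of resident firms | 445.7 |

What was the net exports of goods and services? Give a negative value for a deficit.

Goods: -1795.0 - 1315.6 - 1160.4 - 561.4 = -4832.4
Services: 629.5 - 280.0 = 349.5
Trade balance = -4832.4 + 349.5 = -4482.9
(Excluded from the trade balance — financial account: new loans extended by domestic banks to foreign borrowers 763.6, foreign purchases of equities on the domestic stock exchange 386.6, domestic pension funds' purchases of foreign equities 399.7; secondary income: official foreign aid grants received (current) 106.8; primary income: dividends received from foreign subsidiaries of resident firms 335.3, dividends paid to foreign shareholders of resident firms 445.7.)

-4482.9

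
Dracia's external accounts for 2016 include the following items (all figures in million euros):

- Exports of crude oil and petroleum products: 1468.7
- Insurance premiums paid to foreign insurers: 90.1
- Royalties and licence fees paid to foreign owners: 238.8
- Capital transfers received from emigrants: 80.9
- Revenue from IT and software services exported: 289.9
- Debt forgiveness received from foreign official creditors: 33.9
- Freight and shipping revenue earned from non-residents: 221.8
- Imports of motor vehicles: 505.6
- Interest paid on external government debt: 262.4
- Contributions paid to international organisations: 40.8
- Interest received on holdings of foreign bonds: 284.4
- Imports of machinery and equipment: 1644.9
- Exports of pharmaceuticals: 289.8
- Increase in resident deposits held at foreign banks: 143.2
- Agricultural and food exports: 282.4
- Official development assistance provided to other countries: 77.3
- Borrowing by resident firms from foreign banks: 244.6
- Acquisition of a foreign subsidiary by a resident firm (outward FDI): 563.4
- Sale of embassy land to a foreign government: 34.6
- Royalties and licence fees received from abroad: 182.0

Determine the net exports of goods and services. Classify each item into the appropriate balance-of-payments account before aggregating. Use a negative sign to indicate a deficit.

255.2

Goods: 282.4 - 1644.9 - 505.6 + 1468.7 + 289.8 = -109.6
Services: 221.8 + 182.0 - 238.8 + 289.9 - 90.1 = 364.8
Trade balance = -109.6 + 364.8 = 255.2
(Excluded from the trade balance — capital account: capital transfers received from emigrants 80.9, debt forgiveness received from foreign official creditors 33.9, sale of embassy land to a foreign government 34.6; primary income: interest paid on external government debt 262.4, interest received on holdings of foreign bonds 284.4; secondary income: contributions paid to international organisations 40.8, official development assistance provided to other countries 77.3; financial account: increase in resident deposits held at foreign banks 143.2, borrowing by resident firms from foreign banks 244.6, acquisition of a foreign subsidiary by a resident firm (outward FDI) 563.4.)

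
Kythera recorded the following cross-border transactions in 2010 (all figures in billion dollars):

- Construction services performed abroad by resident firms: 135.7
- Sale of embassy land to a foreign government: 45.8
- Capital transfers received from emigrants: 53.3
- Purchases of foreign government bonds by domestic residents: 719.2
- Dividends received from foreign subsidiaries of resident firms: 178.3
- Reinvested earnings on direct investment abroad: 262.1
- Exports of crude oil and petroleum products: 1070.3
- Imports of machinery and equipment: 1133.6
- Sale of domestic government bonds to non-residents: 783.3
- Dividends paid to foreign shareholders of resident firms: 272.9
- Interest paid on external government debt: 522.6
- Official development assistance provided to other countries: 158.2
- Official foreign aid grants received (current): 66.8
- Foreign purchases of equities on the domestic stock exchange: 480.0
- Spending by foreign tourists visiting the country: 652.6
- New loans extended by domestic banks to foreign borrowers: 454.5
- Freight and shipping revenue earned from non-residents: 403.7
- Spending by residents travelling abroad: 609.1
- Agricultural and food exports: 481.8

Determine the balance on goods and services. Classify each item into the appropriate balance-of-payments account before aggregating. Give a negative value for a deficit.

1001.4

Goods: 481.8 - 1133.6 + 1070.3 = 418.5
Services: -609.1 + 135.7 + 652.6 + 403.7 = 582.9
Trade balance = 418.5 + 582.9 = 1001.4
(Excluded from the trade balance — capital account: sale of embassy land to a foreign government 45.8, capital transfers received from emigrants 53.3; financial account: purchases of foreign government bonds by domestic residents 719.2, sale of domestic government bonds to non-residents 783.3, foreign purchases of equities on the domestic stock exchange 480.0, new loans extended by domestic banks to foreign borrowers 454.5; primary income: dividends received from foreign subsidiaries of resident firms 178.3, reinvested earnings on direct investment abroad 262.1, dividends paid to foreign shareholders of resident firms 272.9, interest paid on external government debt 522.6; secondary income: official development assistance provided to other countries 158.2, official foreign aid grants received (current) 66.8.)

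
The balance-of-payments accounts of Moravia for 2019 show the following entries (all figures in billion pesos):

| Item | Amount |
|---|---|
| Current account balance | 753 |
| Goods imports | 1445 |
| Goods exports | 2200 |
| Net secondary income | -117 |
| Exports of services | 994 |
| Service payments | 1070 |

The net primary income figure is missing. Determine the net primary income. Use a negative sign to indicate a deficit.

191

Current account = goods balance + services balance + net primary income + net secondary income
Sum of the known components = 562
Net primary income = CA - (known components) = 753 - 562 = 191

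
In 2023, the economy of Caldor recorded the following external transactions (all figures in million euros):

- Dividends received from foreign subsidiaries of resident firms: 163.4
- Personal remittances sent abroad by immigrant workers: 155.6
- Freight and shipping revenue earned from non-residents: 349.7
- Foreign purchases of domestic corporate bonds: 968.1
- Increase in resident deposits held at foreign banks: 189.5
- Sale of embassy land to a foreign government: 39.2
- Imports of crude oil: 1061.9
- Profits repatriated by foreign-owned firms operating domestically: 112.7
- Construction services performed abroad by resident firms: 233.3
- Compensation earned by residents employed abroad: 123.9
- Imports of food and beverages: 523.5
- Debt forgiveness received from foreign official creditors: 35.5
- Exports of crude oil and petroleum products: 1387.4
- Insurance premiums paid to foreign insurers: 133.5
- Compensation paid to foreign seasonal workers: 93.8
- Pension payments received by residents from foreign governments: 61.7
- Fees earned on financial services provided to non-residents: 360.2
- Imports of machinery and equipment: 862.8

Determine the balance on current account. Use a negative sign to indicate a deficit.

-264.2

Goods: -1061.9 + 1387.4 - 862.8 - 523.5 = -1060.8
Services: 233.3 + 349.7 - 133.5 + 360.2 = 809.7
Primary income: 163.4 + 123.9 - 112.7 - 93.8 = 80.8
Secondary income: 61.7 - 155.6 = -93.9
Current account = (-1060.8) + 809.7 + 80.8 + (-93.9) = -264.2
(Excluded from the current account — financial account: foreign purchases of domestic corporate bonds 968.1, increase in resident deposits held at foreign banks 189.5; capital account: sale of embassy land to a foreign government 39.2, debt forgiveness received from foreign official creditors 35.5.)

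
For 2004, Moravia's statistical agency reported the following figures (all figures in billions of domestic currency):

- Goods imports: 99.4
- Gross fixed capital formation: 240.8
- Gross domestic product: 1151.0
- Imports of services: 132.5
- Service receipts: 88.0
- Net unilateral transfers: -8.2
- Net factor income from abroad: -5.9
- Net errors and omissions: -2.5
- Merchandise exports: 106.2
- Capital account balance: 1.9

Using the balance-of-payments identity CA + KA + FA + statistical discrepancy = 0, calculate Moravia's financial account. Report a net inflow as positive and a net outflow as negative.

52.4

Goods balance = 106.2 - 99.4 = 6.8
Services balance = 88.0 - 132.5 = -44.5
Trade balance (goods + services) = 6.8 + (-44.5) = -37.7
Net primary income = -5.9
Net secondary income = -8.2
Current account = -37.7 + (-5.9) + (-8.2) = -51.8
Financial account = -(-51.8 + 1.9 + (-2.5)) = 52.4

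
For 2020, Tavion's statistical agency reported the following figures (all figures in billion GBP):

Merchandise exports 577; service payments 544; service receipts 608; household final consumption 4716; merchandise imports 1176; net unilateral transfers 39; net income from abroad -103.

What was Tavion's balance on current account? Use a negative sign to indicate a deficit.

-599

Goods balance = 577 - 1176 = -599
Services balance = 608 - 544 = 64
Trade balance (goods + services) = -599 + 64 = -535
Net primary income = -103
Net secondary income = 39
Current account = -535 + (-103) + 39 = -599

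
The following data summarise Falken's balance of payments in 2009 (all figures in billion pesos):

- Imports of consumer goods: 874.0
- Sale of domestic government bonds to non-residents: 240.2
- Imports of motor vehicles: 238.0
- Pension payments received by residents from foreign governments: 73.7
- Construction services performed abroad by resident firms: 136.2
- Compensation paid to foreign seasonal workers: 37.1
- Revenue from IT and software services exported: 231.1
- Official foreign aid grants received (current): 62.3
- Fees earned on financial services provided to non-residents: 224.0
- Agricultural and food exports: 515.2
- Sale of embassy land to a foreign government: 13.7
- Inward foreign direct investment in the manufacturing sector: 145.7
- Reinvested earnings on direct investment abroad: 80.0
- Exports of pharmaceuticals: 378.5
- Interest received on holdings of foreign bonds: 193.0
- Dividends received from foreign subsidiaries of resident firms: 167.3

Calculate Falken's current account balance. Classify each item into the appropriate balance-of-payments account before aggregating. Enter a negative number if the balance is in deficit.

Goods: -238.0 + 515.2 - 874.0 + 378.5 = -218.3
Services: 224.0 + 136.2 + 231.1 = 591.3
Primary income: 167.3 + 193.0 + 80.0 - 37.1 = 403.2
Secondary income: 73.7 + 62.3 = 136.0
Current account = (-218.3) + 591.3 + 403.2 + 136.0 = 912.2
(Excluded from the current account — financial account: sale of domestic government bonds to non-residents 240.2, inward foreign direct investment in the manufacturing sector 145.7; capital account: sale of embassy land to a foreign government 13.7.)

912.2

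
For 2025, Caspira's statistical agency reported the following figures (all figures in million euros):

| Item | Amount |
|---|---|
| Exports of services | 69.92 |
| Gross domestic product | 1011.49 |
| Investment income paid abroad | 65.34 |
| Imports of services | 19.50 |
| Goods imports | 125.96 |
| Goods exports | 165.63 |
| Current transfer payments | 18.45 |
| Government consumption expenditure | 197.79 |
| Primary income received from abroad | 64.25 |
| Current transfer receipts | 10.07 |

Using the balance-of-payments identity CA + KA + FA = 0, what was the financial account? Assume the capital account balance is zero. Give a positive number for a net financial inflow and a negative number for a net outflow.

Goods balance = 165.63 - 125.96 = 39.67
Services balance = 69.92 - 19.50 = 50.42
Trade balance (goods + services) = 39.67 + 50.42 = 90.09
Net primary income = 64.25 - 65.34 = -1.09
Net secondary income = 10.07 - 18.45 = -8.38
Current account = 90.09 + (-1.09) + (-8.38) = 80.62
Financial account = -(80.62) = -80.62

-80.62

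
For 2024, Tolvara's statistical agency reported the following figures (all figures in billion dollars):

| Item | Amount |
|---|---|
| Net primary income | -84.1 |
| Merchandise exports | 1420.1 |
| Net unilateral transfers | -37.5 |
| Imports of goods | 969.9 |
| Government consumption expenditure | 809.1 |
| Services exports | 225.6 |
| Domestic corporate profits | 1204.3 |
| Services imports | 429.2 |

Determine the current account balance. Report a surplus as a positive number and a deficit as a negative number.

Goods balance = 1420.1 - 969.9 = 450.2
Services balance = 225.6 - 429.2 = -203.6
Trade balance (goods + services) = 450.2 + (-203.6) = 246.6
Net primary income = -84.1
Net secondary income = -37.5
Current account = 246.6 + (-84.1) + (-37.5) = 125.0

125.0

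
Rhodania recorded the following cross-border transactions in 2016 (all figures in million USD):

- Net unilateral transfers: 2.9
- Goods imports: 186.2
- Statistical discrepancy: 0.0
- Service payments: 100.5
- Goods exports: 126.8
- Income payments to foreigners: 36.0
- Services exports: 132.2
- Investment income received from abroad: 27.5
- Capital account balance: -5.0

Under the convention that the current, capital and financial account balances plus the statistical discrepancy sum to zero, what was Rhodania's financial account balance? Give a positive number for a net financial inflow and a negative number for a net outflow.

Goods balance = 126.8 - 186.2 = -59.4
Services balance = 132.2 - 100.5 = 31.7
Trade balance (goods + services) = -59.4 + 31.7 = -27.7
Net primary income = 27.5 - 36.0 = -8.5
Net secondary income = 2.9
Current account = -27.7 + (-8.5) + 2.9 = -33.3
Financial account = -(-33.3 + (-5.0) + 0.0) = 38.3

38.3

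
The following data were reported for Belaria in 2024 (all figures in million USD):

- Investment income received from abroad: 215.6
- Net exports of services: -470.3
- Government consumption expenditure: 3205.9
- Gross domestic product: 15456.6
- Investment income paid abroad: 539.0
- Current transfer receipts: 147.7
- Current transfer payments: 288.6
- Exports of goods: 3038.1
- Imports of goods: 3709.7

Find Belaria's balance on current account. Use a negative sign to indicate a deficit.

-1606.2

Goods balance = 3038.1 - 3709.7 = -671.6
Services balance = -470.3
Trade balance (goods + services) = -671.6 + (-470.3) = -1141.9
Net primary income = 215.6 - 539.0 = -323.4
Net secondary income = 147.7 - 288.6 = -140.9
Current account = -1141.9 + (-323.4) + (-140.9) = -1606.2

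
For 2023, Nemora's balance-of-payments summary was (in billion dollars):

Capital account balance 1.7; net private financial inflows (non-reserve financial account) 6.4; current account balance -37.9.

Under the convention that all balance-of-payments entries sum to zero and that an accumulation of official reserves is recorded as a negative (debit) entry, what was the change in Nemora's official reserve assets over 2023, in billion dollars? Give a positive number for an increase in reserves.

Official reserve transactions balance = -((-37.9) + 1.7 + 6.4) = 29.8
An accumulation of reserves is recorded as a debit (negative entry), so the change in the stock of reserves is the negative of that balance.
Change in official reserves = -(29.8) = -29.8

-29.8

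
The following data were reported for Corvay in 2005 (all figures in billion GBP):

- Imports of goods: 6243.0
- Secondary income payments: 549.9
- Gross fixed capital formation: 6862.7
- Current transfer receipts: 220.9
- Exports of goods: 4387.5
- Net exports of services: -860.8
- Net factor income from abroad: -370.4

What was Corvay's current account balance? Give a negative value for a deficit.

-3415.7

Goods balance = 4387.5 - 6243.0 = -1855.5
Services balance = -860.8
Trade balance (goods + services) = -1855.5 + (-860.8) = -2716.3
Net primary income = -370.4
Net secondary income = 220.9 - 549.9 = -329.0
Current account = -2716.3 + (-370.4) + (-329.0) = -3415.7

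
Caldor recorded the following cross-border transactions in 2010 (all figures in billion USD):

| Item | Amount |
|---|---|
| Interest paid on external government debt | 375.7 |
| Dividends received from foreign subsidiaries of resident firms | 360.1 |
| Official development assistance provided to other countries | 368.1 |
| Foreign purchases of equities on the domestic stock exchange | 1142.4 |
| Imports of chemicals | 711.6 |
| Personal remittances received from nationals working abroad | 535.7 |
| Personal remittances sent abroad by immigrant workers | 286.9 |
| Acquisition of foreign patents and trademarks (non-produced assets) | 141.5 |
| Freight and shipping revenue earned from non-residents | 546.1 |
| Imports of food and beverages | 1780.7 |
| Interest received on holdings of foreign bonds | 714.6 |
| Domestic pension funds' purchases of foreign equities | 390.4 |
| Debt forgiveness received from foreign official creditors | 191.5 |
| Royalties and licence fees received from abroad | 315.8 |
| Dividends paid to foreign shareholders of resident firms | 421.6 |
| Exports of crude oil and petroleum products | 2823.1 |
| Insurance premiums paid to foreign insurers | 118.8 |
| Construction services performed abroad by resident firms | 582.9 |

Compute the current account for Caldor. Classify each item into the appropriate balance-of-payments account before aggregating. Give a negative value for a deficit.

Goods: -711.6 + 2823.1 - 1780.7 = 330.8
Services: 546.1 + 315.8 - 118.8 + 582.9 = 1326.0
Primary income: 714.6 + 360.1 - 421.6 - 375.7 = 277.4
Secondary income: 535.7 - 286.9 - 368.1 = -119.3
Current account = 330.8 + 1326.0 + 277.4 + (-119.3) = 1814.9
(Excluded from the current account — financial account: foreign purchases of equities on the domestic stock exchange 1142.4, domestic pension funds' purchases of foreign equities 390.4; capital account: acquisition of foreign patents and trademarks (non-produced assets) 141.5, debt forgiveness received from foreign official creditors 191.5.)

1814.9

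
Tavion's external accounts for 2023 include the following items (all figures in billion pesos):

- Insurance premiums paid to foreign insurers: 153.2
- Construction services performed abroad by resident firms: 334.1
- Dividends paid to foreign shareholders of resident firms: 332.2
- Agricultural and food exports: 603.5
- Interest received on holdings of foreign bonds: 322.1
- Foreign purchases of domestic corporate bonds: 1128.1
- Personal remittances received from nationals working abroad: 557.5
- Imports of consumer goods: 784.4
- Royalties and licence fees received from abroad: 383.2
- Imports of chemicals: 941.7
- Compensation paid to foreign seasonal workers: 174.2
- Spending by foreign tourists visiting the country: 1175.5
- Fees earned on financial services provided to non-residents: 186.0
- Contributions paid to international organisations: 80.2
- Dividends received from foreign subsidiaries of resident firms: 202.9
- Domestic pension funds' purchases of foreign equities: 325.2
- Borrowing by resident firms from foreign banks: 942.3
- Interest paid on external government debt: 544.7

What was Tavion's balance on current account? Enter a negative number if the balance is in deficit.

Goods: -784.4 - 941.7 + 603.5 = -1122.6
Services: 1175.5 + 383.2 - 153.2 + 186.0 + 334.1 = 1925.6
Primary income: -544.7 - 174.2 + 322.1 + 202.9 - 332.2 = -526.1
Secondary income: -80.2 + 557.5 = 477.3
Current account = (-1122.6) + 1925.6 + (-526.1) + 477.3 = 754.2
(Excluded from the current account — financial account: foreign purchases of domestic corporate bonds 1128.1, domestic pension funds' purchases of foreign equities 325.2, borrowing by resident firms from foreign banks 942.3.)

754.2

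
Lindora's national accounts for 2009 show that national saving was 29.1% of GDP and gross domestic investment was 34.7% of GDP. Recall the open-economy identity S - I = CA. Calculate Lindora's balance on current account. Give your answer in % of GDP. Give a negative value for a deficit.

S - I = CA (net lending to the rest of the world).
CA = S - I = 29.1 - 34.7 = -5.6

-5.6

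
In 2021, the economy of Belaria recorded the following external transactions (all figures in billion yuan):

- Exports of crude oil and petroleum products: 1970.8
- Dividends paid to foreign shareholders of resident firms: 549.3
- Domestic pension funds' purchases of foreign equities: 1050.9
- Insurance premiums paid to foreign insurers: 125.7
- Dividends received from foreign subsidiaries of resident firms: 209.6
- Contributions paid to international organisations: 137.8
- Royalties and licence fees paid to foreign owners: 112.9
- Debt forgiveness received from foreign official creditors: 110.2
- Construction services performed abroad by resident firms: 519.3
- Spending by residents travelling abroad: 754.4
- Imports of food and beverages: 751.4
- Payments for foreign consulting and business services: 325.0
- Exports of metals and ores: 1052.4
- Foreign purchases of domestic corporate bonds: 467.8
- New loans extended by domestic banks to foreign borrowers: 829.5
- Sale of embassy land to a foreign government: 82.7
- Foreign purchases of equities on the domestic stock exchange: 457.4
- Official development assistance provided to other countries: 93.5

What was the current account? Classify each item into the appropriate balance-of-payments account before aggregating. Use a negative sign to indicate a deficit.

902.1

Goods: 1052.4 - 751.4 + 1970.8 = 2271.8
Services: -125.7 - 325.0 + 519.3 - 112.9 - 754.4 = -798.7
Primary income: -549.3 + 209.6 = -339.7
Secondary income: -93.5 - 137.8 = -231.3
Current account = 2271.8 + (-798.7) + (-339.7) + (-231.3) = 902.1
(Excluded from the current account — financial account: domestic pension funds' purchases of foreign equities 1050.9, foreign purchases of domestic corporate bonds 467.8, new loans extended by domestic banks to foreign borrowers 829.5, foreign purchases of equities on the domestic stock exchange 457.4; capital account: debt forgiveness received from foreign official creditors 110.2, sale of embassy land to a foreign government 82.7.)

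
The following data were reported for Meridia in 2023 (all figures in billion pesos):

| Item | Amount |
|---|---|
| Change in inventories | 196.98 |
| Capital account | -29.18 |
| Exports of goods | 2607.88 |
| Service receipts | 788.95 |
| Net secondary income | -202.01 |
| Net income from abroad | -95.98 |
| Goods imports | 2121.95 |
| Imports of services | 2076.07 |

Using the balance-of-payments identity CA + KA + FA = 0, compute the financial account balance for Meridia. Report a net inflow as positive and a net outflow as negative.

Goods balance = 2607.88 - 2121.95 = 485.93
Services balance = 788.95 - 2076.07 = -1287.12
Trade balance (goods + services) = 485.93 + (-1287.12) = -801.19
Net primary income = -95.98
Net secondary income = -202.01
Current account = -801.19 + (-95.98) + (-202.01) = -1099.18
Financial account = -(-1099.18 + (-29.18)) = 1128.36

1128.36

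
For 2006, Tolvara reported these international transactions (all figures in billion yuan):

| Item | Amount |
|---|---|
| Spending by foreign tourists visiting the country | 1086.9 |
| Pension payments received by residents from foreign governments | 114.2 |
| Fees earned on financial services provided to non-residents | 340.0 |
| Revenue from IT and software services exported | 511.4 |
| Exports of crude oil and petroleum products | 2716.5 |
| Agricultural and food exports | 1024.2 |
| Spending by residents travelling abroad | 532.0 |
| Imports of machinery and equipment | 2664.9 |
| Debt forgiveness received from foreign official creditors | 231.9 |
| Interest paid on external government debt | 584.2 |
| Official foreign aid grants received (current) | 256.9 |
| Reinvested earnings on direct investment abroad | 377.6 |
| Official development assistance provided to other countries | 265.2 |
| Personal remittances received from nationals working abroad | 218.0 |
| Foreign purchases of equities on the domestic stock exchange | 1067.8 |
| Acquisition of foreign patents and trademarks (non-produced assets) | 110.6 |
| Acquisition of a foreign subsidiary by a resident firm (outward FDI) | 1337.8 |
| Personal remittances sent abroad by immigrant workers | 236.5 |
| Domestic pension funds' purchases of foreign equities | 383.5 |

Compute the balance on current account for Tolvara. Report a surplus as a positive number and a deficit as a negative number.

Goods: 1024.2 - 2664.9 + 2716.5 = 1075.8
Services: -532.0 + 511.4 + 1086.9 + 340.0 = 1406.3
Primary income: 377.6 - 584.2 = -206.6
Secondary income: 114.2 - 236.5 + 218.0 + 256.9 - 265.2 = 87.4
Current account = 1075.8 + 1406.3 + (-206.6) + 87.4 = 2362.9
(Excluded from the current account — capital account: debt forgiveness received from foreign official creditors 231.9, acquisition of foreign patents and trademarks (non-produced assets) 110.6; financial account: foreign purchases of equities on the domestic stock exchange 1067.8, acquisition of a foreign subsidiary by a resident firm (outward FDI) 1337.8, domestic pension funds' purchases of foreign equities 383.5.)

2362.9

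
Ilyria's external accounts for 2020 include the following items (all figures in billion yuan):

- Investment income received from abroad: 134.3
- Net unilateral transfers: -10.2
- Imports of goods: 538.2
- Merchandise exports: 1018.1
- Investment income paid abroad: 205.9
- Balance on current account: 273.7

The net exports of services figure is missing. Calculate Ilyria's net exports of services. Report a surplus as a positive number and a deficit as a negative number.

Current account = goods balance + services balance + net primary income + net secondary income
Sum of the known components = 398.1
Net exports of services = CA - (known components) = 273.7 - 398.1 = -124.4

-124.4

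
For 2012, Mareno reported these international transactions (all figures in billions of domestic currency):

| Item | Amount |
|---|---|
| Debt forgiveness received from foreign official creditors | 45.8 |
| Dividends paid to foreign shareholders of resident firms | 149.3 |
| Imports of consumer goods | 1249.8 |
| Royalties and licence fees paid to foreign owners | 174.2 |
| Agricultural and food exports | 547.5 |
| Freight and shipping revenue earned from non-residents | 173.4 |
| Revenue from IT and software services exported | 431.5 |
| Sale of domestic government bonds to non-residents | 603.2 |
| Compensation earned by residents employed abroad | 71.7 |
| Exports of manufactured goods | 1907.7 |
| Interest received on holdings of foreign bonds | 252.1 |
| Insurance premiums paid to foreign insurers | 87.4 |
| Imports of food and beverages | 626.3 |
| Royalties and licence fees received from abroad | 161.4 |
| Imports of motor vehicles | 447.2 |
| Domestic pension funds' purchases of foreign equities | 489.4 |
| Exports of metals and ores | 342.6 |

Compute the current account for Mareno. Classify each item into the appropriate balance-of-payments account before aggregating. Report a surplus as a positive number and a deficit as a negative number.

Goods: -1249.8 - 626.3 + 547.5 + 1907.7 + 342.6 - 447.2 = 474.5
Services: -87.4 + 173.4 + 431.5 - 174.2 + 161.4 = 504.7
Primary income: 252.1 + 71.7 - 149.3 = 174.5
Current account = 474.5 + 504.7 + 174.5 = 1153.7
(Excluded from the current account — capital account: debt forgiveness received from foreign official creditors 45.8; financial account: sale of domestic government bonds to non-residents 603.2, domestic pension funds' purchases of foreign equities 489.4.)

1153.7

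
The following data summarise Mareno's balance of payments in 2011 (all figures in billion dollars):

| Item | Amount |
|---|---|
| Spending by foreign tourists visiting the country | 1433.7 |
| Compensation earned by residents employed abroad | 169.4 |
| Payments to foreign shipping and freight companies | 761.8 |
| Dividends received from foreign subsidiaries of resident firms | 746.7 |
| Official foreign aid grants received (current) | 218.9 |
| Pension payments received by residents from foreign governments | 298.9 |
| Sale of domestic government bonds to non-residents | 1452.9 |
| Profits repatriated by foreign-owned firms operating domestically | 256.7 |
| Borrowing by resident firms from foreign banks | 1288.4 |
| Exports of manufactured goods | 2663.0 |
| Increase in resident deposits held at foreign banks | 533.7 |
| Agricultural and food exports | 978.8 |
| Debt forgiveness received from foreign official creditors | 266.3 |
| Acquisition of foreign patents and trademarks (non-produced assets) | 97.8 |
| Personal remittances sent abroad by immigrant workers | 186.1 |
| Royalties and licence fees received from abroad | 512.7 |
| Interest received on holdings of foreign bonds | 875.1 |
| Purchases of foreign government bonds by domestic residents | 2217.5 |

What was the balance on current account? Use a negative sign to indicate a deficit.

6692.6

Goods: 978.8 + 2663.0 = 3641.8
Services: 1433.7 - 761.8 + 512.7 = 1184.6
Primary income: 875.1 + 169.4 - 256.7 + 746.7 = 1534.5
Secondary income: -186.1 + 218.9 + 298.9 = 331.7
Current account = 3641.8 + 1184.6 + 1534.5 + 331.7 = 6692.6
(Excluded from the current account — financial account: sale of domestic government bonds to non-residents 1452.9, borrowing by resident firms from foreign banks 1288.4, increase in resident deposits held at foreign banks 533.7, purchases of foreign government bonds by domestic residents 2217.5; capital account: debt forgiveness received from foreign official creditors 266.3, acquisition of foreign patents and trademarks (non-produced assets) 97.8.)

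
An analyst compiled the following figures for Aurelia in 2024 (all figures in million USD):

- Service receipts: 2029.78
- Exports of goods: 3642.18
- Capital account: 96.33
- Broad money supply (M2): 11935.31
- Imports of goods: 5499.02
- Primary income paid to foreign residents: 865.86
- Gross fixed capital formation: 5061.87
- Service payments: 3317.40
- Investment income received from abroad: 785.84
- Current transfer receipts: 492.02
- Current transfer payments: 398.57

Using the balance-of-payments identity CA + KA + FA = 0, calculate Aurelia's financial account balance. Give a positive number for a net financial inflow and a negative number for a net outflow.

Goods balance = 3642.18 - 5499.02 = -1856.84
Services balance = 2029.78 - 3317.40 = -1287.62
Trade balance (goods + services) = -1856.84 + (-1287.62) = -3144.46
Net primary income = 785.84 - 865.86 = -80.02
Net secondary income = 492.02 - 398.57 = 93.45
Current account = -3144.46 + (-80.02) + 93.45 = -3131.03
Financial account = -(-3131.03 + 96.33) = 3034.70

3034.70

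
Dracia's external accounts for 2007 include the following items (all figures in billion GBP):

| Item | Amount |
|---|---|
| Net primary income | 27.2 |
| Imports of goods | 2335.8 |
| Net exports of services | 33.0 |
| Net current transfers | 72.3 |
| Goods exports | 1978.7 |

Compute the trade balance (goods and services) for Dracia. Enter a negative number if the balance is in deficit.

Goods balance = 1978.7 - 2335.8 = -357.1
Services balance = 33.0
Trade balance (goods + services) = -357.1 + 33.0 = -324.1

-324.1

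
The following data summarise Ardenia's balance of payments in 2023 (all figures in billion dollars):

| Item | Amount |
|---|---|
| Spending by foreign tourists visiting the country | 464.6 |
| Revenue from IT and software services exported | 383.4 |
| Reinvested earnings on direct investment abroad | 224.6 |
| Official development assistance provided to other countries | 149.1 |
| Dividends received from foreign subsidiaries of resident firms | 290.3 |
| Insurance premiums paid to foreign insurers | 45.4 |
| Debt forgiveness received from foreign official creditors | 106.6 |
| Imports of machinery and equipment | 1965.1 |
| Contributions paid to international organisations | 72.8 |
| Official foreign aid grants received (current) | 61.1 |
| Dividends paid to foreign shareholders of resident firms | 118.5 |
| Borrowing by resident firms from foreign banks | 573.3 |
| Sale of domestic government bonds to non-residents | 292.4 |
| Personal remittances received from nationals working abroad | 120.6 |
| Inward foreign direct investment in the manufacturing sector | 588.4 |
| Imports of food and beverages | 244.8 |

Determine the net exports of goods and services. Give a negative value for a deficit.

Goods: -1965.1 - 244.8 = -2209.9
Services: 464.6 + 383.4 - 45.4 = 802.6
Trade balance = -2209.9 + 802.6 = -1407.3
(Excluded from the trade balance — primary income: reinvested earnings on direct investment abroad 224.6, dividends received from foreign subsidiaries of resident firms 290.3, dividends paid to foreign shareholders of resident firms 118.5; secondary income: official development assistance provided to other countries 149.1, contributions paid to international organisations 72.8, official foreign aid grants received (current) 61.1, personal remittances received from nationals working abroad 120.6; capital account: debt forgiveness received from foreign official creditors 106.6; financial account: borrowing by resident firms from foreign banks 573.3, sale of domestic government bonds to non-residents 292.4, inward foreign direct investment in the manufacturing sector 588.4.)

-1407.3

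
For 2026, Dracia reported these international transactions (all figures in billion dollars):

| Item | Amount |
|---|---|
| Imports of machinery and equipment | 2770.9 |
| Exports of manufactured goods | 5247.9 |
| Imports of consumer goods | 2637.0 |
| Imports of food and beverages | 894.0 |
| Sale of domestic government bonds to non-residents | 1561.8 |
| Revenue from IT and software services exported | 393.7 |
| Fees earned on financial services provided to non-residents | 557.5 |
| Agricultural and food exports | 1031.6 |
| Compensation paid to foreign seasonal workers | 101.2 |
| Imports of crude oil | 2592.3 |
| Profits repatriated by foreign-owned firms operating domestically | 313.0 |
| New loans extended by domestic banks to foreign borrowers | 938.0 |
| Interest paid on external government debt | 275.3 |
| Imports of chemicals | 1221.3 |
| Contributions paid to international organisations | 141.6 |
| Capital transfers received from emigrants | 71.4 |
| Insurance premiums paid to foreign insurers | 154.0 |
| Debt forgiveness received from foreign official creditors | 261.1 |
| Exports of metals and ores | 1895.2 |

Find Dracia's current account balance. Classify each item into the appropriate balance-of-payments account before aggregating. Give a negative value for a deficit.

Goods: -2770.9 - 2592.3 - 2637.0 - 894.0 - 1221.3 + 1031.6 + 5247.9 + 1895.2 = -1940.8
Services: 557.5 - 154.0 + 393.7 = 797.2
Primary income: -101.2 - 313.0 - 275.3 = -689.5
Secondary income: -141.6
Current account = (-1940.8) + 797.2 + (-689.5) + (-141.6) = -1974.7
(Excluded from the current account — financial account: sale of domestic government bonds to non-residents 1561.8, new loans extended by domestic banks to foreign borrowers 938.0; capital account: capital transfers received from emigrants 71.4, debt forgiveness received from foreign official creditors 261.1.)

-1974.7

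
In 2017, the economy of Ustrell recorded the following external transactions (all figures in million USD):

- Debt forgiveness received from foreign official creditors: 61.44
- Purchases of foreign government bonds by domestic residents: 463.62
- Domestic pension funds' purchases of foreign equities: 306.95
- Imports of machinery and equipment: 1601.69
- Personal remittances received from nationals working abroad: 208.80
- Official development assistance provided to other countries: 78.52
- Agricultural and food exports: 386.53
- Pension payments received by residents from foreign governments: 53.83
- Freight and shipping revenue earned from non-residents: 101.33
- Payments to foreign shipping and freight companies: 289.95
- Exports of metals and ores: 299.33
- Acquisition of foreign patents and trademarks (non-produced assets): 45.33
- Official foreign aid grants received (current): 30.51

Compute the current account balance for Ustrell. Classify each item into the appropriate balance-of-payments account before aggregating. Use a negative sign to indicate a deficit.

-889.83

Goods: 386.53 - 1601.69 + 299.33 = -915.83
Services: -289.95 + 101.33 = -188.62
Secondary income: 208.80 + 30.51 + 53.83 - 78.52 = 214.62
Current account = (-915.83) + (-188.62) + 214.62 = -889.83
(Excluded from the current account — capital account: debt forgiveness received from foreign official creditors 61.44, acquisition of foreign patents and trademarks (non-produced assets) 45.33; financial account: purchases of foreign government bonds by domestic residents 463.62, domestic pension funds' purchases of foreign equities 306.95.)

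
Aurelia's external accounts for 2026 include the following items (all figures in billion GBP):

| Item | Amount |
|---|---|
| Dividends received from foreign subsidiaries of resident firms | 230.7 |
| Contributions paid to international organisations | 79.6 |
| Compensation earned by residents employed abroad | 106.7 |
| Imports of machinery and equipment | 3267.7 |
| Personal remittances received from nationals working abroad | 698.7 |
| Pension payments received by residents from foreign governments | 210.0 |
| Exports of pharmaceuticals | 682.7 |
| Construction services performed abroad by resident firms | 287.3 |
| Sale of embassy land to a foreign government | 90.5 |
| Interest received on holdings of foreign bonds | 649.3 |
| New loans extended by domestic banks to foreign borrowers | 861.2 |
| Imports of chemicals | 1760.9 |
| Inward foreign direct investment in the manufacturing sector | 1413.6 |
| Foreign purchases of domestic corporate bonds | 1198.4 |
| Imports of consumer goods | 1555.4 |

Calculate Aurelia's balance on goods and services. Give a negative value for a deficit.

Goods: -1555.4 - 1760.9 - 3267.7 + 682.7 = -5901.3
Services: 287.3
Trade balance = -5901.3 + 287.3 = -5614.0
(Excluded from the trade balance — primary income: dividends received from foreign subsidiaries of resident firms 230.7, compensation earned by residents employed abroad 106.7, interest received on holdings of foreign bonds 649.3; secondary income: contributions paid to international organisations 79.6, personal remittances received from nationals working abroad 698.7, pension payments received by residents from foreign governments 210.0; capital account: sale of embassy land to a foreign government 90.5; financial account: new loans extended by domestic banks to foreign borrowers 861.2, inward foreign direct investment in the manufacturing sector 1413.6, foreign purchases of domestic corporate bonds 1198.4.)

-5614.0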